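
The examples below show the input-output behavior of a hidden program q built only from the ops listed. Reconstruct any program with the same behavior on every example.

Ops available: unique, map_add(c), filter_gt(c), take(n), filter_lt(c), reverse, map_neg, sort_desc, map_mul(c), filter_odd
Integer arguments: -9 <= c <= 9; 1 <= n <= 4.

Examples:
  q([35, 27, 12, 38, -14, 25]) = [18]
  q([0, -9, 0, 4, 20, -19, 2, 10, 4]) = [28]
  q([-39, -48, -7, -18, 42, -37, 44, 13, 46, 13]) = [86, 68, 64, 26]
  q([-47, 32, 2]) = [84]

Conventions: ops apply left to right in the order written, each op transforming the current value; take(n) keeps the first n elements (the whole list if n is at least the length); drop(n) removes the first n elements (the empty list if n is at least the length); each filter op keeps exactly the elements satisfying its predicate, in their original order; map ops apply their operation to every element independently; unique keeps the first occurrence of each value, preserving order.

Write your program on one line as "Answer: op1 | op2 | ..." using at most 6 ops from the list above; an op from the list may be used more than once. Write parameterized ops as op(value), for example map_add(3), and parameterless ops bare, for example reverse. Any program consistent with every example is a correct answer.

filter_lt(-9) | map_neg | map_add(-5) | sort_desc | map_mul(2)

Check, running the answer program on each example:
  [35, 27, 12, 38, -14, 25] -> [-14] -> [14] -> [9] -> [9] -> [18]
  [0, -9, 0, 4, 20, -19, 2, 10, 4] -> [-19] -> [19] -> [14] -> [14] -> [28]
  [-39, -48, -7, -18, 42, -37, 44, 13, 46, 13] -> [-39, -48, -18, -37] -> [39, 48, 18, 37] -> [34, 43, 13, 32] -> [43, 34, 32, 13] -> [86, 68, 64, 26]
  [-47, 32, 2] -> [-47] -> [47] -> [42] -> [42] -> [84]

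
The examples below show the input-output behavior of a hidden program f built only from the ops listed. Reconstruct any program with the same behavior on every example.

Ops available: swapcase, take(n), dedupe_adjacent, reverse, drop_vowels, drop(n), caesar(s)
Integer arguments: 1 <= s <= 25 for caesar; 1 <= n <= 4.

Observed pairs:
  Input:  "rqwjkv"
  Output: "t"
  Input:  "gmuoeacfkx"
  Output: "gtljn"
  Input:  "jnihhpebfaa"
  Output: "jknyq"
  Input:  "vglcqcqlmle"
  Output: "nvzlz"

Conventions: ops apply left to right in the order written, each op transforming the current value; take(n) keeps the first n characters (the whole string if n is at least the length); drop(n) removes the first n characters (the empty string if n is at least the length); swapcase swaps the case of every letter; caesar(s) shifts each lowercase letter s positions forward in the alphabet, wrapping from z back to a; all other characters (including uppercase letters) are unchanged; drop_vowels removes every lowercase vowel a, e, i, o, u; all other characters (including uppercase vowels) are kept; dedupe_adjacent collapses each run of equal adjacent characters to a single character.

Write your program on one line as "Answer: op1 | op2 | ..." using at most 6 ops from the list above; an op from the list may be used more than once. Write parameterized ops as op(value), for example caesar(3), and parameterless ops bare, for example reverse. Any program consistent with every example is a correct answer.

drop(4) | caesar(25) | caesar(10) | drop_vowels | dedupe_adjacent | reverse

Check, running the answer program on each example:
  "rqwjkv" -> "kv" -> "ju" -> "te" -> "t" -> "t" -> "t"
  "gmuoeacfkx" -> "eacfkx" -> "dzbejw" -> "njlotg" -> "njltg" -> "njltg" -> "gtljn"
  "jnihhpebfaa" -> "hpebfaa" -> "godaezz" -> "qynkojj" -> "qynkjj" -> "qynkj" -> "jknyq"
  "vglcqcqlmle" -> "qcqlmle" -> "pbpklkd" -> "zlzuvun" -> "zlzvn" -> "zlzvn" -> "nvzlz"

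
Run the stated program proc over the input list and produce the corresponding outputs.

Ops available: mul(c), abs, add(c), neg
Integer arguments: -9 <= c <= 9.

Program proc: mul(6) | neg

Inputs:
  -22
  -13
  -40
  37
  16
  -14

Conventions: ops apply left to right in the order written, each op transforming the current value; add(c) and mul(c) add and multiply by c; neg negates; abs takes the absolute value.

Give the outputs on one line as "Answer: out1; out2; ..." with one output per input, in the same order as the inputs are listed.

132; 78; 240; -222; -96; 84

Execution, op by op:
  -22 -> -132 -> 132
  -13 -> -78 -> 78
  -40 -> -240 -> 240
  37 -> 222 -> -222
  16 -> 96 -> -96
  -14 -> -84 -> 84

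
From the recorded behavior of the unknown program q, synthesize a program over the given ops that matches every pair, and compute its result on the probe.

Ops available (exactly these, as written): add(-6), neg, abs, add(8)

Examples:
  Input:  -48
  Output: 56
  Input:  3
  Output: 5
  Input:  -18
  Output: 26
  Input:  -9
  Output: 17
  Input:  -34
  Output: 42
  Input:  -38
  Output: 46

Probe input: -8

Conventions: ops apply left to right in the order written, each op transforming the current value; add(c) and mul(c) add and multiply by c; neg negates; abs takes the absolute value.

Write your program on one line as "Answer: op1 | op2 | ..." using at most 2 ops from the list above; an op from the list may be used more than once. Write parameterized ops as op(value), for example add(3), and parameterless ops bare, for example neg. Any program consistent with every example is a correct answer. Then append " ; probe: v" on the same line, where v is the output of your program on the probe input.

neg | add(8) ; probe: 16

Check, running the answer program on each example:
  -48 -> 48 -> 56
  3 -> -3 -> 5
  -18 -> 18 -> 26
  -9 -> 9 -> 17
  -34 -> 34 -> 42
  -38 -> 38 -> 46
  probe: -8 -> 8 -> 16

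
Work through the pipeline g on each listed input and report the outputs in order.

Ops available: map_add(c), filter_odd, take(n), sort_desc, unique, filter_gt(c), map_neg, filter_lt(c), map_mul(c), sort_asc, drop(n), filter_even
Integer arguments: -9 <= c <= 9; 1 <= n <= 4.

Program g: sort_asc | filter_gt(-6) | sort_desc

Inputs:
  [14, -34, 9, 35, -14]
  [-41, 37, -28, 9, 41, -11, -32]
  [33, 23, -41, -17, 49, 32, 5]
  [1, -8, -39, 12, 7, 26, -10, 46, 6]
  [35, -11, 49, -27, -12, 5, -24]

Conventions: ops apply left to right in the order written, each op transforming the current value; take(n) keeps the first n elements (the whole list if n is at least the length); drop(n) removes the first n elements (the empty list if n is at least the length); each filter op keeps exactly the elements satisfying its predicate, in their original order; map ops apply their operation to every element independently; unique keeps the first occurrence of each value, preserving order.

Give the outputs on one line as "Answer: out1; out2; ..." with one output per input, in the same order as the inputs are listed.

Execution, op by op:
  [14, -34, 9, 35, -14] -> [-34, -14, 9, 14, 35] -> [9, 14, 35] -> [35, 14, 9]
  [-41, 37, -28, 9, 41, -11, -32] -> [-41, -32, -28, -11, 9, 37, 41] -> [9, 37, 41] -> [41, 37, 9]
  [33, 23, -41, -17, 49, 32, 5] -> [-41, -17, 5, 23, 32, 33, 49] -> [5, 23, 32, 33, 49] -> [49, 33, 32, 23, 5]
  [1, -8, -39, 12, 7, 26, -10, 46, 6] -> [-39, -10, -8, 1, 6, 7, 12, 26, 46] -> [1, 6, 7, 12, 26, 46] -> [46, 26, 12, 7, 6, 1]
  [35, -11, 49, -27, -12, 5, -24] -> [-27, -24, -12, -11, 5, 35, 49] -> [5, 35, 49] -> [49, 35, 5]

[35, 14, 9]; [41, 37, 9]; [49, 33, 32, 23, 5]; [46, 26, 12, 7, 6, 1]; [49, 35, 5]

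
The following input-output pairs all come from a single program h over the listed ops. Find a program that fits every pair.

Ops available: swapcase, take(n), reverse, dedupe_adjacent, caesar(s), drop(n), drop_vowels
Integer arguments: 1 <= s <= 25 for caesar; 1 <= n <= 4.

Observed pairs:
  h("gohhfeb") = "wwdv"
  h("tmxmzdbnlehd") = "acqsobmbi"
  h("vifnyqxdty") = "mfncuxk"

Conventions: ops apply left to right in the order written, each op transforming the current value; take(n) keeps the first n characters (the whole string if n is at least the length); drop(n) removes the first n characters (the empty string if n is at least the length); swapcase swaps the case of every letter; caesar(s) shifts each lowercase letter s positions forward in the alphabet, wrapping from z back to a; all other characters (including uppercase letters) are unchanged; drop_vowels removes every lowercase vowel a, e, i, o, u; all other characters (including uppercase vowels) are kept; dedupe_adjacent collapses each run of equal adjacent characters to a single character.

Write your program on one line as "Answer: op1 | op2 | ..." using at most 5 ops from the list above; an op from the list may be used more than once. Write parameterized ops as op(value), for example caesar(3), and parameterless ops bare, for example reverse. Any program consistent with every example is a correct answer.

reverse | caesar(22) | caesar(19) | drop(3)

Check, running the answer program on each example:
  "gohhfeb" -> "befhhog" -> "xabddkc" -> "qtuwwdv" -> "wwdv"
  "tmxmzdbnlehd" -> "dhelnbdzmxmt" -> "zdahjxzvitip" -> "swtacqsobmbi" -> "acqsobmbi"
  "vifnyqxdty" -> "ytdxqynfiv" -> "upztmujber" -> "nismfncuxk" -> "mfncuxk"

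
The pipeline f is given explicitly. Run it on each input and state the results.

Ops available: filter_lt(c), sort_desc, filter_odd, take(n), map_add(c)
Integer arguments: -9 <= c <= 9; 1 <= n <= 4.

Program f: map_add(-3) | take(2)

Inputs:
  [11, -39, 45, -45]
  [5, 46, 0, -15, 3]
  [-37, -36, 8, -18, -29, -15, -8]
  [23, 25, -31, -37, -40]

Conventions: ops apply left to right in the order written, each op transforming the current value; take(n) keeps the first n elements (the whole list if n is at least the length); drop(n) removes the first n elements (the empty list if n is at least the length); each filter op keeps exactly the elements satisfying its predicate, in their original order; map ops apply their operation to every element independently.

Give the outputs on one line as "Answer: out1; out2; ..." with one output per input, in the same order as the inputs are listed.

Execution, op by op:
  [11, -39, 45, -45] -> [8, -42, 42, -48] -> [8, -42]
  [5, 46, 0, -15, 3] -> [2, 43, -3, -18, 0] -> [2, 43]
  [-37, -36, 8, -18, -29, -15, -8] -> [-40, -39, 5, -21, -32, -18, -11] -> [-40, -39]
  [23, 25, -31, -37, -40] -> [20, 22, -34, -40, -43] -> [20, 22]

[8, -42]; [2, 43]; [-40, -39]; [20, 22]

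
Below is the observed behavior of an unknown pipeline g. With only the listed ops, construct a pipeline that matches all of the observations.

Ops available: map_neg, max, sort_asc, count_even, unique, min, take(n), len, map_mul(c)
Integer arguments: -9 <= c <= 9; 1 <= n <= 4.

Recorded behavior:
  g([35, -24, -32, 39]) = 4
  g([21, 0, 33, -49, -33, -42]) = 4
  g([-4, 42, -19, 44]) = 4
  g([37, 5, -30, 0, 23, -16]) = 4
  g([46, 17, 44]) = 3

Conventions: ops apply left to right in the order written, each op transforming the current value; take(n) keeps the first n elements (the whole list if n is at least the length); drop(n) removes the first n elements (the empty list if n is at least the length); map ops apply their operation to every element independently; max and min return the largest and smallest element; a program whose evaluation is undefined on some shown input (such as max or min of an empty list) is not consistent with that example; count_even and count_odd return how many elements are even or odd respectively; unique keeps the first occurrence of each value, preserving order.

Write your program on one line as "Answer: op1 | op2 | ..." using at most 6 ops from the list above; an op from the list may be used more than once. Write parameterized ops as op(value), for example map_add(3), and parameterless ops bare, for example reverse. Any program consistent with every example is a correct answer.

take(4) | map_mul(-4) | map_neg | map_mul(-8) | count_even

Check, running the answer program on each example:
  [35, -24, -32, 39] -> [35, -24, -32, 39] -> [-140, 96, 128, -156] -> [140, -96, -128, 156] -> [-1120, 768, 1024, -1248] -> 4
  [21, 0, 33, -49, -33, -42] -> [21, 0, 33, -49] -> [-84, 0, -132, 196] -> [84, 0, 132, -196] -> [-672, 0, -1056, 1568] -> 4
  [-4, 42, -19, 44] -> [-4, 42, -19, 44] -> [16, -168, 76, -176] -> [-16, 168, -76, 176] -> [128, -1344, 608, -1408] -> 4
  [37, 5, -30, 0, 23, -16] -> [37, 5, -30, 0] -> [-148, -20, 120, 0] -> [148, 20, -120, 0] -> [-1184, -160, 960, 0] -> 4
  [46, 17, 44] -> [46, 17, 44] -> [-184, -68, -176] -> [184, 68, 176] -> [-1472, -544, -1408] -> 3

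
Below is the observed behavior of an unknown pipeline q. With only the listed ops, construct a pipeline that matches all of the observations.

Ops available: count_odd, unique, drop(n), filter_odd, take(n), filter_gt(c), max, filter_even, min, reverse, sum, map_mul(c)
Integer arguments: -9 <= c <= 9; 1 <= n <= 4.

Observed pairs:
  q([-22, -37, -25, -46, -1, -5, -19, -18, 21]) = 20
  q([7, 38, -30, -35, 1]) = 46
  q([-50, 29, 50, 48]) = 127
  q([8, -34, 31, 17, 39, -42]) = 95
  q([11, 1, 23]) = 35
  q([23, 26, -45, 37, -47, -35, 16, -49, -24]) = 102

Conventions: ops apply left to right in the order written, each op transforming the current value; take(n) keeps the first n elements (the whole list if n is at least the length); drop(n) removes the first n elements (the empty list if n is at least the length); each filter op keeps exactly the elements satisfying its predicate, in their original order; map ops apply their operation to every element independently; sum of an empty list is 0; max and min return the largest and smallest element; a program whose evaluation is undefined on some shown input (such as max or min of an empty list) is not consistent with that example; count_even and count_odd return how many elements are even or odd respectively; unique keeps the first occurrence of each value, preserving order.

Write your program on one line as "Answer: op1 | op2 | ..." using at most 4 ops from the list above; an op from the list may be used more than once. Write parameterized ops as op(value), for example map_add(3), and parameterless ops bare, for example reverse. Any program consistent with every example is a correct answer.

filter_gt(-7) | filter_gt(-3) | sum

Check, running the answer program on each example:
  [-22, -37, -25, -46, -1, -5, -19, -18, 21] -> [-1, -5, 21] -> [-1, 21] -> 20
  [7, 38, -30, -35, 1] -> [7, 38, 1] -> [7, 38, 1] -> 46
  [-50, 29, 50, 48] -> [29, 50, 48] -> [29, 50, 48] -> 127
  [8, -34, 31, 17, 39, -42] -> [8, 31, 17, 39] -> [8, 31, 17, 39] -> 95
  [11, 1, 23] -> [11, 1, 23] -> [11, 1, 23] -> 35
  [23, 26, -45, 37, -47, -35, 16, -49, -24] -> [23, 26, 37, 16] -> [23, 26, 37, 16] -> 102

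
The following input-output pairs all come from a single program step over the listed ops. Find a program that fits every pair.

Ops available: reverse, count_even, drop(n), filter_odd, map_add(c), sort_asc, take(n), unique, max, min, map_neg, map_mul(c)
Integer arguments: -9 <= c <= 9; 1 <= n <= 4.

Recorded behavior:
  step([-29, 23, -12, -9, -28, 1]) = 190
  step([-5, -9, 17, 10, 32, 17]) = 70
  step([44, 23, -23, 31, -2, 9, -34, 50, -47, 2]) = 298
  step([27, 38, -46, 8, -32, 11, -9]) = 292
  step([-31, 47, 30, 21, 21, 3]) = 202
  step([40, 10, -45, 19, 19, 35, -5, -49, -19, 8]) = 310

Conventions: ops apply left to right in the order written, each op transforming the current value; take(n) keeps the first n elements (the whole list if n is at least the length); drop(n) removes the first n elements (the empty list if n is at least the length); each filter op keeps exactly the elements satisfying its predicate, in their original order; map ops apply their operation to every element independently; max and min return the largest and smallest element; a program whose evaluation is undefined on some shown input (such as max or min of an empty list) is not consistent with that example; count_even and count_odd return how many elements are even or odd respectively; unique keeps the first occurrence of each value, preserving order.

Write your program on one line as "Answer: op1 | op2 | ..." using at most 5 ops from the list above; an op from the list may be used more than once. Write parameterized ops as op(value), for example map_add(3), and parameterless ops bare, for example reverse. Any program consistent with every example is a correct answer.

map_mul(-3) | map_add(8) | map_mul(2) | max

Check, running the answer program on each example:
  [-29, 23, -12, -9, -28, 1] -> [87, -69, 36, 27, 84, -3] -> [95, -61, 44, 35, 92, 5] -> [190, -122, 88, 70, 184, 10] -> 190
  [-5, -9, 17, 10, 32, 17] -> [15, 27, -51, -30, -96, -51] -> [23, 35, -43, -22, -88, -43] -> [46, 70, -86, -44, -176, -86] -> 70
  [44, 23, -23, 31, -2, 9, -34, 50, -47, 2] -> [-132, -69, 69, -93, 6, -27, 102, -150, 141, -6] -> [-124, -61, 77, -85, 14, -19, 110, -142, 149, 2] -> [-248, -122, 154, -170, 28, -38, 220, -284, 298, 4] -> 298
  [27, 38, -46, 8, -32, 11, -9] -> [-81, -114, 138, -24, 96, -33, 27] -> [-73, -106, 146, -16, 104, -25, 35] -> [-146, -212, 292, -32, 208, -50, 70] -> 292
  [-31, 47, 30, 21, 21, 3] -> [93, -141, -90, -63, -63, -9] -> [101, -133, -82, -55, -55, -1] -> [202, -266, -164, -110, -110, -2] -> 202
  [40, 10, -45, 19, 19, 35, -5, -49, -19, 8] -> [-120, -30, 135, -57, -57, -105, 15, 147, 57, -24] -> [-112, -22, 143, -49, -49, -97, 23, 155, 65, -16] -> [-224, -44, 286, -98, -98, -194, 46, 310, 130, -32] -> 310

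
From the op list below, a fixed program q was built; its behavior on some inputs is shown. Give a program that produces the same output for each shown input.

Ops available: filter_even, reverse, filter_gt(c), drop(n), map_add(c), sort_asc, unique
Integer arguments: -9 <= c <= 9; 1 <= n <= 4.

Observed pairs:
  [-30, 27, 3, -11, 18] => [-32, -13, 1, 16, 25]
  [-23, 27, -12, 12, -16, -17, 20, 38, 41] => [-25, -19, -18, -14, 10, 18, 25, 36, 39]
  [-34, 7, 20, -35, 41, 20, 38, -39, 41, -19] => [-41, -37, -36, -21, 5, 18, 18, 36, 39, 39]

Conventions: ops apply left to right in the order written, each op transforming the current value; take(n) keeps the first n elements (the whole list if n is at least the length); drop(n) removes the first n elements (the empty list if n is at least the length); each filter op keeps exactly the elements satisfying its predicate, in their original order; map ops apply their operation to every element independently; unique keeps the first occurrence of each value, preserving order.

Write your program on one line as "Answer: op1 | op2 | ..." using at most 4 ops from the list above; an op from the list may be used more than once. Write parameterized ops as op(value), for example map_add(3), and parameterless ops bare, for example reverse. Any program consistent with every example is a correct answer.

map_add(-6) | map_add(4) | reverse | sort_asc

Check, running the answer program on each example:
  [-30, 27, 3, -11, 18] -> [-36, 21, -3, -17, 12] -> [-32, 25, 1, -13, 16] -> [16, -13, 1, 25, -32] -> [-32, -13, 1, 16, 25]
  [-23, 27, -12, 12, -16, -17, 20, 38, 41] -> [-29, 21, -18, 6, -22, -23, 14, 32, 35] -> [-25, 25, -14, 10, -18, -19, 18, 36, 39] -> [39, 36, 18, -19, -18, 10, -14, 25, -25] -> [-25, -19, -18, -14, 10, 18, 25, 36, 39]
  [-34, 7, 20, -35, 41, 20, 38, -39, 41, -19] -> [-40, 1, 14, -41, 35, 14, 32, -45, 35, -25] -> [-36, 5, 18, -37, 39, 18, 36, -41, 39, -21] -> [-21, 39, -41, 36, 18, 39, -37, 18, 5, -36] -> [-41, -37, -36, -21, 5, 18, 18, 36, 39, 39]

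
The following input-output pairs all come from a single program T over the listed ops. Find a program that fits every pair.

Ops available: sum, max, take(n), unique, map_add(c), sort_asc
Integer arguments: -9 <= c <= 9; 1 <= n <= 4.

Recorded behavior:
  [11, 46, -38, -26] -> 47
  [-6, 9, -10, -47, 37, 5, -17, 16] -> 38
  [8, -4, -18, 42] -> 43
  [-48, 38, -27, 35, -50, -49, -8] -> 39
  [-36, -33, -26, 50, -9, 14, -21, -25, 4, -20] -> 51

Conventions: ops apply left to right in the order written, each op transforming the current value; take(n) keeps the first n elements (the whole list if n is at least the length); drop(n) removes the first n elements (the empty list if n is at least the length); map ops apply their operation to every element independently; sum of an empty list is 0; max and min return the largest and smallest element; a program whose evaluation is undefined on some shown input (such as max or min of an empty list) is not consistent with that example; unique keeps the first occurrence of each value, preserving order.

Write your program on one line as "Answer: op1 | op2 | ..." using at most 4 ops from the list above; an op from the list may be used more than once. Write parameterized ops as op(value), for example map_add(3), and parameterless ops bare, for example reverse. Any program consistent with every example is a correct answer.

map_add(7) | map_add(-6) | max

Check, running the answer program on each example:
  [11, 46, -38, -26] -> [18, 53, -31, -19] -> [12, 47, -37, -25] -> 47
  [-6, 9, -10, -47, 37, 5, -17, 16] -> [1, 16, -3, -40, 44, 12, -10, 23] -> [-5, 10, -9, -46, 38, 6, -16, 17] -> 38
  [8, -4, -18, 42] -> [15, 3, -11, 49] -> [9, -3, -17, 43] -> 43
  [-48, 38, -27, 35, -50, -49, -8] -> [-41, 45, -20, 42, -43, -42, -1] -> [-47, 39, -26, 36, -49, -48, -7] -> 39
  [-36, -33, -26, 50, -9, 14, -21, -25, 4, -20] -> [-29, -26, -19, 57, -2, 21, -14, -18, 11, -13] -> [-35, -32, -25, 51, -8, 15, -20, -24, 5, -19] -> 51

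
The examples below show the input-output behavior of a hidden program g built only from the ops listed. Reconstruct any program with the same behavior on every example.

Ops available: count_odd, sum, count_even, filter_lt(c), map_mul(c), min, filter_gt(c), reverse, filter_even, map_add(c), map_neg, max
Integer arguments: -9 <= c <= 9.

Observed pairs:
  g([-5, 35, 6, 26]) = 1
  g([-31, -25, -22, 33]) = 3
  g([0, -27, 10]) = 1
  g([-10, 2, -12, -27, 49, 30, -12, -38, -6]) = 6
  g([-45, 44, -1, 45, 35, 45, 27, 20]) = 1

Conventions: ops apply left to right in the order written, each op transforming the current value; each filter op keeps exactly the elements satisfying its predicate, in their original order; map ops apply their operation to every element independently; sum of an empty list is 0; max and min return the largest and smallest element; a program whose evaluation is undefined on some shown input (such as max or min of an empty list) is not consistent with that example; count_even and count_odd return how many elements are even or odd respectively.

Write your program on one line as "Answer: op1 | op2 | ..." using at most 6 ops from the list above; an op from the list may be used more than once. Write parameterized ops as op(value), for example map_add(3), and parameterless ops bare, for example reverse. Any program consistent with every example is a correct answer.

reverse | filter_lt(-1) | reverse | map_mul(8) | count_even

Check, running the answer program on each example:
  [-5, 35, 6, 26] -> [26, 6, 35, -5] -> [-5] -> [-5] -> [-40] -> 1
  [-31, -25, -22, 33] -> [33, -22, -25, -31] -> [-22, -25, -31] -> [-31, -25, -22] -> [-248, -200, -176] -> 3
  [0, -27, 10] -> [10, -27, 0] -> [-27] -> [-27] -> [-216] -> 1
  [-10, 2, -12, -27, 49, 30, -12, -38, -6] -> [-6, -38, -12, 30, 49, -27, -12, 2, -10] -> [-6, -38, -12, -27, -12, -10] -> [-10, -12, -27, -12, -38, -6] -> [-80, -96, -216, -96, -304, -48] -> 6
  [-45, 44, -1, 45, 35, 45, 27, 20] -> [20, 27, 45, 35, 45, -1, 44, -45] -> [-45] -> [-45] -> [-360] -> 1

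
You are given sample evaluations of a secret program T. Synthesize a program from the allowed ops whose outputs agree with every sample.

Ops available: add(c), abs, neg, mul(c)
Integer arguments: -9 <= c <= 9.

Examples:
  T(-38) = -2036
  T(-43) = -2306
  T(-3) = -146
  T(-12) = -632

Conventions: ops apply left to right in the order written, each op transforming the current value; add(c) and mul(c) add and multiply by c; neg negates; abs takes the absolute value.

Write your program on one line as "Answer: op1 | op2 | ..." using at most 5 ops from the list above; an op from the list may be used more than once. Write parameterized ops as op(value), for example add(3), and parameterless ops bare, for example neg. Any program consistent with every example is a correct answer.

mul(6) | mul(-9) | add(-8) | add(-8) | neg

Check, running the answer program on each example:
  -38 -> -228 -> 2052 -> 2044 -> 2036 -> -2036
  -43 -> -258 -> 2322 -> 2314 -> 2306 -> -2306
  -3 -> -18 -> 162 -> 154 -> 146 -> -146
  -12 -> -72 -> 648 -> 640 -> 632 -> -632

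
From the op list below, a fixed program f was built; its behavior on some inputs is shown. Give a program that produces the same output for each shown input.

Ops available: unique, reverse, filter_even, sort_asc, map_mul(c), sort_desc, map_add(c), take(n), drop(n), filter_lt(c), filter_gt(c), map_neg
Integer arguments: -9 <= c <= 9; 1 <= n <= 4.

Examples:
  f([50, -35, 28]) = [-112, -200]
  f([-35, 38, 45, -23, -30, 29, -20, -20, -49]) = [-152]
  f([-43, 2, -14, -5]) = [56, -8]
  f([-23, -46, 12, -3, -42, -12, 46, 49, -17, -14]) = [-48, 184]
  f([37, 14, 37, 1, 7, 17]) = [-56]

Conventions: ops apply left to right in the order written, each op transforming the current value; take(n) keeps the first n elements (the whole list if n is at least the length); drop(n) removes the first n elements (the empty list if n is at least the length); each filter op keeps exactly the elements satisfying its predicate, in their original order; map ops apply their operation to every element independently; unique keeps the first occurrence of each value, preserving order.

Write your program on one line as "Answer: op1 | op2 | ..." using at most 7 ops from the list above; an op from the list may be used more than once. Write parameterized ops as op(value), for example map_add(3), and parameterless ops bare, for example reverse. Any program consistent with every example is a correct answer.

take(3) | map_neg | unique | reverse | filter_even | map_mul(4)

Check, running the answer program on each example:
  [50, -35, 28] -> [50, -35, 28] -> [-50, 35, -28] -> [-50, 35, -28] -> [-28, 35, -50] -> [-28, -50] -> [-112, -200]
  [-35, 38, 45, -23, -30, 29, -20, -20, -49] -> [-35, 38, 45] -> [35, -38, -45] -> [35, -38, -45] -> [-45, -38, 35] -> [-38] -> [-152]
  [-43, 2, -14, -5] -> [-43, 2, -14] -> [43, -2, 14] -> [43, -2, 14] -> [14, -2, 43] -> [14, -2] -> [56, -8]
  [-23, -46, 12, -3, -42, -12, 46, 49, -17, -14] -> [-23, -46, 12] -> [23, 46, -12] -> [23, 46, -12] -> [-12, 46, 23] -> [-12, 46] -> [-48, 184]
  [37, 14, 37, 1, 7, 17] -> [37, 14, 37] -> [-37, -14, -37] -> [-37, -14] -> [-14, -37] -> [-14] -> [-56]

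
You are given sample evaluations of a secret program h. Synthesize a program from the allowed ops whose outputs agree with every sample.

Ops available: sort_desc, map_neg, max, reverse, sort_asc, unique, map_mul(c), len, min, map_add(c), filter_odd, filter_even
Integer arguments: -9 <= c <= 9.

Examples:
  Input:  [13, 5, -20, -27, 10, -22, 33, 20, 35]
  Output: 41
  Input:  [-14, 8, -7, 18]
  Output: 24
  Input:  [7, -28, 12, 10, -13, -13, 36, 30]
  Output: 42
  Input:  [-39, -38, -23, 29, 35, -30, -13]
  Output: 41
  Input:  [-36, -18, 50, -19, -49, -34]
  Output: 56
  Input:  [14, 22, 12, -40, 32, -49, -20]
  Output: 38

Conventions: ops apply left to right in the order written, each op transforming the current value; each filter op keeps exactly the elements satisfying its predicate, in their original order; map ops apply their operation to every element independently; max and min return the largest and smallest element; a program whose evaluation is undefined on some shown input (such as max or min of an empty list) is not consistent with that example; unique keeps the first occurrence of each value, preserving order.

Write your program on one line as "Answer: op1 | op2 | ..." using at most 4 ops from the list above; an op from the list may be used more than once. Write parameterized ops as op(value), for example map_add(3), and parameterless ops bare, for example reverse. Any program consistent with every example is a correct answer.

reverse | map_add(6) | max

Check, running the answer program on each example:
  [13, 5, -20, -27, 10, -22, 33, 20, 35] -> [35, 20, 33, -22, 10, -27, -20, 5, 13] -> [41, 26, 39, -16, 16, -21, -14, 11, 19] -> 41
  [-14, 8, -7, 18] -> [18, -7, 8, -14] -> [24, -1, 14, -8] -> 24
  [7, -28, 12, 10, -13, -13, 36, 30] -> [30, 36, -13, -13, 10, 12, -28, 7] -> [36, 42, -7, -7, 16, 18, -22, 13] -> 42
  [-39, -38, -23, 29, 35, -30, -13] -> [-13, -30, 35, 29, -23, -38, -39] -> [-7, -24, 41, 35, -17, -32, -33] -> 41
  [-36, -18, 50, -19, -49, -34] -> [-34, -49, -19, 50, -18, -36] -> [-28, -43, -13, 56, -12, -30] -> 56
  [14, 22, 12, -40, 32, -49, -20] -> [-20, -49, 32, -40, 12, 22, 14] -> [-14, -43, 38, -34, 18, 28, 20] -> 38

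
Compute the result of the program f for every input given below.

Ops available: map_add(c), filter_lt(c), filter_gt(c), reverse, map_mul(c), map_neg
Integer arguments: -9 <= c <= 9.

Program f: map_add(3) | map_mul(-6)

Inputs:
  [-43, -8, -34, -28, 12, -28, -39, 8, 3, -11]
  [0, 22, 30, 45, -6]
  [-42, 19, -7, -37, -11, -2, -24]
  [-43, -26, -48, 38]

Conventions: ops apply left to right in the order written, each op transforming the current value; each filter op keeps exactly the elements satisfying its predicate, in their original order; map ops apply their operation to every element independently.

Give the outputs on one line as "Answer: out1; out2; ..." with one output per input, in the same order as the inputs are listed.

[240, 30, 186, 150, -90, 150, 216, -66, -36, 48]; [-18, -150, -198, -288, 18]; [234, -132, 24, 204, 48, -6, 126]; [240, 138, 270, -246]

Execution, op by op:
  [-43, -8, -34, -28, 12, -28, -39, 8, 3, -11] -> [-40, -5, -31, -25, 15, -25, -36, 11, 6, -8] -> [240, 30, 186, 150, -90, 150, 216, -66, -36, 48]
  [0, 22, 30, 45, -6] -> [3, 25, 33, 48, -3] -> [-18, -150, -198, -288, 18]
  [-42, 19, -7, -37, -11, -2, -24] -> [-39, 22, -4, -34, -8, 1, -21] -> [234, -132, 24, 204, 48, -6, 126]
  [-43, -26, -48, 38] -> [-40, -23, -45, 41] -> [240, 138, 270, -246]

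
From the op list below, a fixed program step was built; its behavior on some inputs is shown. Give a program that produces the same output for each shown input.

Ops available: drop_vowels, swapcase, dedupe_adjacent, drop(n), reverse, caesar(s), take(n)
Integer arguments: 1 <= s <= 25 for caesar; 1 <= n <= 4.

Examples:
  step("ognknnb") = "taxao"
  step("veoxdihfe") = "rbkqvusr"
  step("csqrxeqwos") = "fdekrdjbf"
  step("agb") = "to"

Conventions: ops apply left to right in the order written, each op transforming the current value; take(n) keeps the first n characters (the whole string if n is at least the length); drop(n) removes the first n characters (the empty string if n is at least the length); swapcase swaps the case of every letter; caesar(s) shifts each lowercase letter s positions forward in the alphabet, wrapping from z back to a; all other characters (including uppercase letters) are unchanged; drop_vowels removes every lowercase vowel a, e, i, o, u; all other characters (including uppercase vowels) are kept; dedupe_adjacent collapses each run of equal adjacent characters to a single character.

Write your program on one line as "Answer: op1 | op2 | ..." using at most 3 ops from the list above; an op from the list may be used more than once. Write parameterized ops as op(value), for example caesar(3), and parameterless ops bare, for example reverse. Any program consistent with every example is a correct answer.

caesar(13) | drop(1) | dedupe_adjacent

Check, running the answer program on each example:
  "ognknnb" -> "btaxaao" -> "taxaao" -> "taxao"
  "veoxdihfe" -> "irbkqvusr" -> "rbkqvusr" -> "rbkqvusr"
  "csqrxeqwos" -> "pfdekrdjbf" -> "fdekrdjbf" -> "fdekrdjbf"
  "agb" -> "nto" -> "to" -> "to"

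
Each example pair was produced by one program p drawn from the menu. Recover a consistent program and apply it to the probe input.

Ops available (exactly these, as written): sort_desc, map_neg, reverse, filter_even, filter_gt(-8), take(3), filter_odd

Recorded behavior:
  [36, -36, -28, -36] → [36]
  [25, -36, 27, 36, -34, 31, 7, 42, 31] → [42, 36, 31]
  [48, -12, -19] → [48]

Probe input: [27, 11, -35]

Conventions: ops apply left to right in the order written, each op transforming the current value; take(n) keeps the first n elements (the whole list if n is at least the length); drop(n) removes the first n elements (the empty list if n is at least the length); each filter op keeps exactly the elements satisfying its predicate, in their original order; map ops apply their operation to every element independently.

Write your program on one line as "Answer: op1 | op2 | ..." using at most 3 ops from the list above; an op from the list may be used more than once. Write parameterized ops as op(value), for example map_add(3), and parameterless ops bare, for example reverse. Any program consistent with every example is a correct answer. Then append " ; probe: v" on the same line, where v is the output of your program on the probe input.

sort_desc | take(3) | filter_gt(-8) ; probe: [27, 11]

Check, running the answer program on each example:
  [36, -36, -28, -36] -> [36, -28, -36, -36] -> [36, -28, -36] -> [36]
  [25, -36, 27, 36, -34, 31, 7, 42, 31] -> [42, 36, 31, 31, 27, 25, 7, -34, -36] -> [42, 36, 31] -> [42, 36, 31]
  [48, -12, -19] -> [48, -12, -19] -> [48, -12, -19] -> [48]
  probe: [27, 11, -35] -> [27, 11, -35] -> [27, 11, -35] -> [27, 11]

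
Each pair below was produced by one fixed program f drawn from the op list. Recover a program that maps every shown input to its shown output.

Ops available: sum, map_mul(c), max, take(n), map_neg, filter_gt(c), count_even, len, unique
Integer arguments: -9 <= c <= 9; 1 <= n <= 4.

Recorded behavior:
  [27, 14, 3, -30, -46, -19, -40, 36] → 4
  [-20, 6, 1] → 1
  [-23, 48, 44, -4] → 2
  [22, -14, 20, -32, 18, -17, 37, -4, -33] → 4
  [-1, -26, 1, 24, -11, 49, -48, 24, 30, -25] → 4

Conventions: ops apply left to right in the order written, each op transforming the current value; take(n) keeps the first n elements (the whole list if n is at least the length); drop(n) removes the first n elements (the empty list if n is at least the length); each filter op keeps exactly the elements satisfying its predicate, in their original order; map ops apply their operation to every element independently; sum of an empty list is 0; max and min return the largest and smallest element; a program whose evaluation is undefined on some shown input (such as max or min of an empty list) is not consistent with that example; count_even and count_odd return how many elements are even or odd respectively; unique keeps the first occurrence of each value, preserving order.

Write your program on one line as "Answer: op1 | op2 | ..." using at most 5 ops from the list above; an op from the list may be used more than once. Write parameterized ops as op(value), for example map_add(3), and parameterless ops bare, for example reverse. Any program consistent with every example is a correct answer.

filter_gt(-4) | map_mul(-4) | map_neg | filter_gt(6) | count_even

Check, running the answer program on each example:
  [27, 14, 3, -30, -46, -19, -40, 36] -> [27, 14, 3, 36] -> [-108, -56, -12, -144] -> [108, 56, 12, 144] -> [108, 56, 12, 144] -> 4
  [-20, 6, 1] -> [6, 1] -> [-24, -4] -> [24, 4] -> [24] -> 1
  [-23, 48, 44, -4] -> [48, 44] -> [-192, -176] -> [192, 176] -> [192, 176] -> 2
  [22, -14, 20, -32, 18, -17, 37, -4, -33] -> [22, 20, 18, 37] -> [-88, -80, -72, -148] -> [88, 80, 72, 148] -> [88, 80, 72, 148] -> 4
  [-1, -26, 1, 24, -11, 49, -48, 24, 30, -25] -> [-1, 1, 24, 49, 24, 30] -> [4, -4, -96, -196, -96, -120] -> [-4, 4, 96, 196, 96, 120] -> [96, 196, 96, 120] -> 4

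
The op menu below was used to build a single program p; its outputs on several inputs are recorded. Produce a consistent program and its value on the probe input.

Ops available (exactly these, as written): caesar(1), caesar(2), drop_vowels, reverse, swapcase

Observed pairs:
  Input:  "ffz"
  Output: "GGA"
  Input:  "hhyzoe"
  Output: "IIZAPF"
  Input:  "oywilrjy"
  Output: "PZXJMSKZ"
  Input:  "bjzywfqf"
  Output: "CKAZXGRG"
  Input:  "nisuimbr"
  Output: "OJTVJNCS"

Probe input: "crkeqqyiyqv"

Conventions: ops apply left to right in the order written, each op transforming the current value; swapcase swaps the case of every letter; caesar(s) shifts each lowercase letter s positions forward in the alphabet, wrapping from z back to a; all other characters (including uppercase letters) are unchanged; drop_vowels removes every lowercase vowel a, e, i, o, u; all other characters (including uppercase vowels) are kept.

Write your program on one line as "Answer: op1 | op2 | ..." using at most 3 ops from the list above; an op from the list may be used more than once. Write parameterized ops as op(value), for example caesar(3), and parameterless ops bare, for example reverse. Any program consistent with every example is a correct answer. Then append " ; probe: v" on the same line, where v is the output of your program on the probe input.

caesar(1) | swapcase ; probe: "DSLFRRZJZRW"

Check, running the answer program on each example:
  "ffz" -> "gga" -> "GGA"
  "hhyzoe" -> "iizapf" -> "IIZAPF"
  "oywilrjy" -> "pzxjmskz" -> "PZXJMSKZ"
  "bjzywfqf" -> "ckazxgrg" -> "CKAZXGRG"
  "nisuimbr" -> "ojtvjncs" -> "OJTVJNCS"
  probe: "crkeqqyiyqv" -> "dslfrrzjzrw" -> "DSLFRRZJZRW"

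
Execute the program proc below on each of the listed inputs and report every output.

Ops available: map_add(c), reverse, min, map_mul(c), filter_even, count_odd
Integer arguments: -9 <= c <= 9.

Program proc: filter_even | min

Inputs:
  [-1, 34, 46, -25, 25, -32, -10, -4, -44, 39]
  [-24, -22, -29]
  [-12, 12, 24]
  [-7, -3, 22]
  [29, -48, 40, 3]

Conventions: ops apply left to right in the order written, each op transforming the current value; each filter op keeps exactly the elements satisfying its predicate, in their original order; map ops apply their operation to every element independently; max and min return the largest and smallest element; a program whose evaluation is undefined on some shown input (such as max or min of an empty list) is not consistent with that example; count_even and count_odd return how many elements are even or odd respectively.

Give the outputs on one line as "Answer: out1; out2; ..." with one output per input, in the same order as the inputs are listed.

Execution, op by op:
  [-1, 34, 46, -25, 25, -32, -10, -4, -44, 39] -> [34, 46, -32, -10, -4, -44] -> -44
  [-24, -22, -29] -> [-24, -22] -> -24
  [-12, 12, 24] -> [-12, 12, 24] -> -12
  [-7, -3, 22] -> [22] -> 22
  [29, -48, 40, 3] -> [-48, 40] -> -48

-44; -24; -12; 22; -48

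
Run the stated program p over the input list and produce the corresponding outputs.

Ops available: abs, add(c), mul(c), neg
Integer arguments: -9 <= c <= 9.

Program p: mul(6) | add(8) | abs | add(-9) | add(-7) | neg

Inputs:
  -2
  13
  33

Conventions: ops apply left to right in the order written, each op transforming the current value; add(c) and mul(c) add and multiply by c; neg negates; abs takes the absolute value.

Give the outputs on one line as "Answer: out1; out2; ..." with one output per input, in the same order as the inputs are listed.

12; -70; -190

Execution, op by op:
  -2 -> -12 -> -4 -> 4 -> -5 -> -12 -> 12
  13 -> 78 -> 86 -> 86 -> 77 -> 70 -> -70
  33 -> 198 -> 206 -> 206 -> 197 -> 190 -> -190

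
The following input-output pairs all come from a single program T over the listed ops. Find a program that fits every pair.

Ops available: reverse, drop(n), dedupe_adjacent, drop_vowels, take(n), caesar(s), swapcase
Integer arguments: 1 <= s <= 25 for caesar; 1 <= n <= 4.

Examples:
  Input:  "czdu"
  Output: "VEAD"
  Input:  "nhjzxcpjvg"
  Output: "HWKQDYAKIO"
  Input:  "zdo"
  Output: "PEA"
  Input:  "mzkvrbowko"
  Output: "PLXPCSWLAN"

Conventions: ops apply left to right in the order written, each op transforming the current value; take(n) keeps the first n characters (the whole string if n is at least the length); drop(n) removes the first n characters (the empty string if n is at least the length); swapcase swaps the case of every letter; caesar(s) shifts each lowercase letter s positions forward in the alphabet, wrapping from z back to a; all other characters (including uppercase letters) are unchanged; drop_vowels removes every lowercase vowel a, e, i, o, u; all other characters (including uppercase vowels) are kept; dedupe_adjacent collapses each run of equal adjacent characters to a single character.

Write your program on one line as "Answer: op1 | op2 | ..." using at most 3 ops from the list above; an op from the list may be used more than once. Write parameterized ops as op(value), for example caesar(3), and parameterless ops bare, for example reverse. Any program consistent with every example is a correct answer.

reverse | caesar(1) | swapcase

Check, running the answer program on each example:
  "czdu" -> "udzc" -> "vead" -> "VEAD"
  "nhjzxcpjvg" -> "gvjpcxzjhn" -> "hwkqdyakio" -> "HWKQDYAKIO"
  "zdo" -> "odz" -> "pea" -> "PEA"
  "mzkvrbowko" -> "okwobrvkzm" -> "plxpcswlan" -> "PLXPCSWLAN"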